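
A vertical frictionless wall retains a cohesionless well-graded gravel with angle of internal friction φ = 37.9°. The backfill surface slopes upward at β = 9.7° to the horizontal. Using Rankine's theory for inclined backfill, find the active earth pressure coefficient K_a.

0.247

K_a = cos β · (cos β − √(cos²β − cos²φ)) / (cos β + √(cos²β − cos²φ)).
cos β = 0.9857, cos φ = 0.7891, √(cos²β − cos²φ) = 0.5907.
K_a = 0.9857 × (0.9857 − 0.5907)/(0.9857 + 0.5907) = 0.2470.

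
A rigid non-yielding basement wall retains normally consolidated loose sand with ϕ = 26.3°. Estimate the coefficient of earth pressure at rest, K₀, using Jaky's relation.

0.557

K₀ = 1 − sin φ' = 1 − sin 26.3° = 0.5569.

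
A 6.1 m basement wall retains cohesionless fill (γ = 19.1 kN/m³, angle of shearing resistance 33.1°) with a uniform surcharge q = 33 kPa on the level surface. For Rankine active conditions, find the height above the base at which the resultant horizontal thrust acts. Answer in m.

K_a = 0.2936.
Triangular part P₁ = ½K_aγH² = 104.3 at H/3 = 2.033 m; rectangular part P₂ = K_a q H = 59.10 at H/2 = 3.050 m.
ȳ = (P₁·2.033 + P₂·3.050)/(P₁+P₂) = 2.401 m.

2.40 m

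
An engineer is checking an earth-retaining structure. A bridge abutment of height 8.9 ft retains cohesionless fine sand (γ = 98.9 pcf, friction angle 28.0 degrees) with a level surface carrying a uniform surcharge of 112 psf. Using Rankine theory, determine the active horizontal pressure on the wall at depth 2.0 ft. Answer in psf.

K_a = (1 − sin φ)/(1 + sin φ) = 0.3610.
σ_v = γz + q = 98.9 × 2.0 + 112 = 309.8 psf.
σ_h = K_a σ_v = 0.3610 × 309.8 = 111.8 psf.

112 psf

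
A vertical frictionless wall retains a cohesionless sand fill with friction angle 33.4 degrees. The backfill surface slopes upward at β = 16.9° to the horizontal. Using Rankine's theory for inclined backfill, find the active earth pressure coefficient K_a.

0.329

K_a = cos β · (cos β − √(cos²β − cos²φ)) / (cos β + √(cos²β − cos²φ)).
cos β = 0.9568, cos φ = 0.8348, √(cos²β − cos²φ) = 0.4675.
K_a = 0.9568 × (0.9568 − 0.4675)/(0.9568 + 0.4675) = 0.3287.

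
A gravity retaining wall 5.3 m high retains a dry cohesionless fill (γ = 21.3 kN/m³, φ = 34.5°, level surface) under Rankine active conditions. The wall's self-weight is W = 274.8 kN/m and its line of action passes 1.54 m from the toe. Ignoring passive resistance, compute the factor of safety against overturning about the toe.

2.89

K_a = tan²(45° − 34.5°/2) = 0.2768.
P_a = ½K_aγH² = 0.5×0.2768×21.3×5.3² = 82.81 kN/m, acting at H/3 = 1.767 m above the base.
Overturning moment M_o = P_a × H/3 = 82.81 × 1.767 = 146.3.
Resisting moment M_r = W × 1.54 = 274.8 × 1.54 = 423.2.
FS_overturning = M_r/M_o = 423.2/146.3 = 2.893.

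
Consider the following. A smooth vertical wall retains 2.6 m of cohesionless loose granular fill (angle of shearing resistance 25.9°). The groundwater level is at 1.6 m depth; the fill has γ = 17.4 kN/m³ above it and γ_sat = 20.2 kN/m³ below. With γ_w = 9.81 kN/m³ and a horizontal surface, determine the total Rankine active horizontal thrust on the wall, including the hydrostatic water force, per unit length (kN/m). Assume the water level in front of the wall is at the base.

K_a = tan²(45° − φ/2) = 0.3920.
γ' = 20.2 − 9.81 = 10.39 kN/m³. Depth below WT = 1.0 m.
σ'_h at WT = K_a γ d_w = 10.91 kPa; at base = 10.91 + K_a γ' × 1.0 = 14.99 kPa.
P₁ (0–1.6 m) = ½×10.91×1.6 = 8.730. P₂ (1.6–2.6 m) = ½(10.91+14.99)×1.0 = 12.95.
P_w = ½ γ_w h₂² = 0.5×9.81×1.0² = 4.905. Total = 8.730+12.95+4.905 = 26.58 kN/m.

26.6 kN/m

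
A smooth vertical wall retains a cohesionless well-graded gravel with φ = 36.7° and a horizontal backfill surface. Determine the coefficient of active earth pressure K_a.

0.252

K_a = tan²(45° − φ/2) = tan²(26.65°) = 0.2519.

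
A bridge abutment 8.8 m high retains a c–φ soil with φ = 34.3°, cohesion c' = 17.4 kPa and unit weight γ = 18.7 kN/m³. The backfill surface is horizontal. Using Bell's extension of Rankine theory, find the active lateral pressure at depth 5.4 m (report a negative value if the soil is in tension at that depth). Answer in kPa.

9.80 kPa

K_a = (1 − sin φ)/(1 + sin φ) = 0.2792.
σ_a = K_a γ z − 2c√K_a = 0.2792×18.7×5.4 − 2×17.4×0.5284 = 9.803 kPa.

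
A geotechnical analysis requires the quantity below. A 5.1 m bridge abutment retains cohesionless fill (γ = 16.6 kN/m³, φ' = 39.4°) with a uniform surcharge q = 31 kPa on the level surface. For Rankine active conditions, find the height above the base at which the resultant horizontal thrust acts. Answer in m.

K_a = 0.2234.
Triangular part P₁ = ½K_aγH² = 48.24 at H/3 = 1.700 m; rectangular part P₂ = K_a q H = 35.33 at H/2 = 2.550 m.
ȳ = (P₁·1.700 + P₂·2.550)/(P₁+P₂) = 2.059 m.

2.06 m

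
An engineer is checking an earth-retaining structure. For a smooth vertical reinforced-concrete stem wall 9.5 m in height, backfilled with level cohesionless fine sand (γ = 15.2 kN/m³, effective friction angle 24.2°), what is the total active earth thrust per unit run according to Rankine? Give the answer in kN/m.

K_a = tan²(45° − φ/2) = 0.4185.
P_a = ½ K_a γ H² = 0.5 × 0.4185 × 15.2 × 9.5² = 287.1 kN/m.

287 kN/m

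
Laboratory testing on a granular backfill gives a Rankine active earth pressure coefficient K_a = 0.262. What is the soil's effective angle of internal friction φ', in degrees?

35.8°

K_a = tan²(45° − φ/2) ⇒ 45° − φ/2 = arctan(√0.262) = 27.11°.
φ = 2(45° − 27.11°) = 35.79°.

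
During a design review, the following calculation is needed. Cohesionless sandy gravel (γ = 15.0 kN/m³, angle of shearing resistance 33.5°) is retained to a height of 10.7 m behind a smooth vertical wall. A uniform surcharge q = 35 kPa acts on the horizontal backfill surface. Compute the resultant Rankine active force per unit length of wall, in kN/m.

K_a = tan²(45° − φ/2) = 0.2887.
Soil triangle: ½ K_a γ H² = 0.5×0.2887×15.0×10.7² = 247.9 kN/m.
Surcharge rectangle: K_a q H = 0.2887×35×10.7 = 108.1 kN/m.
Total = 247.9 + 108.1 = 356.0 kN/m.

356 kN/m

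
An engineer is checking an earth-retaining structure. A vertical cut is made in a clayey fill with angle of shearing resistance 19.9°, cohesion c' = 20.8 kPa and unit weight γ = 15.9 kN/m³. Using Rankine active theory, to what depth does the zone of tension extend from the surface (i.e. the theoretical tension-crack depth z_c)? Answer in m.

3.73 m

K_a = tan²(45° − 19.9°/2) = 0.4921; √K_a = 0.7015.
The active pressure is zero where K_a γ z = 2c√K_a, so z_c = 2c/(γ√K_a) = 2×20.8/(15.9×0.7015) = 3.730 m.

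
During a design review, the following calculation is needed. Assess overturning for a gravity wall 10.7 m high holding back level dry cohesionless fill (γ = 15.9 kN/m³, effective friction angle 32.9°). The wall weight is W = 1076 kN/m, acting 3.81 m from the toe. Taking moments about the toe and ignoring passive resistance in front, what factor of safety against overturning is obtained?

4.27

K_a = tan²(45° − 32.9°/2) = 0.2960.
P_a = ½K_aγH² = 0.5×0.2960×15.9×10.7² = 269.4 kN/m, acting at H/3 = 3.567 m above the base.
Overturning moment M_o = P_a × H/3 = 269.4 × 3.567 = 961.0.
Resisting moment M_r = W × 3.81 = 1076 × 3.81 = 4100.
FS_overturning = M_r/M_o = 4100/961.0 = 4.266.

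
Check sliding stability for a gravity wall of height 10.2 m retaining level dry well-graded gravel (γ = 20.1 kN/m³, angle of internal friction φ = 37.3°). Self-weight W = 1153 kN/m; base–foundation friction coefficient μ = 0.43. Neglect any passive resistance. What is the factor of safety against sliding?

K_a = tan²(45° − 37.3°/2) = 0.2453.
P_a = ½K_aγH² = 0.5×0.2453×20.1×10.2² = 256.5 kN/m, acting at H/3 = 3.400 m above the base.
FS_sliding = μW / P_a = 0.43×1153 / 256.5 = 1.933.

1.93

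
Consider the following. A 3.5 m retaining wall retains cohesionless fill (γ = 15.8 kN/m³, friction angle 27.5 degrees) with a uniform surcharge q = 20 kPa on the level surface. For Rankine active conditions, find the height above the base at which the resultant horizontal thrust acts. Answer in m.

K_a = 0.3682.
Triangular part P₁ = ½K_aγH² = 35.63 at H/3 = 1.167 m; rectangular part P₂ = K_a q H = 25.78 at H/2 = 1.750 m.
ȳ = (P₁·1.167 + P₂·1.750)/(P₁+P₂) = 1.412 m.

1.41 m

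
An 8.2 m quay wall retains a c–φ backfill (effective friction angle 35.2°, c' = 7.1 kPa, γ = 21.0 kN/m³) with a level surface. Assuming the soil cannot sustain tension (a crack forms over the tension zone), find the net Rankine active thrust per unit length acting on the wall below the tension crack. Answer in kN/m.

134 kN/m

K_a = 0.2687; √K_a = 0.5184.
Tension-crack depth z_c = 2c/(γ√K_a) = 2×7.1/(21.0×0.5184) = 1.305 m.
σ_a at base = K_a γ H − 2c√K_a = 0.2687×21.0×8.2 − 2×7.1×0.5184 = 38.91 kPa.
P_a = ½ × 38.91 × (H − z_c) = 0.5×38.91×6.895 = 134.1 kN/m.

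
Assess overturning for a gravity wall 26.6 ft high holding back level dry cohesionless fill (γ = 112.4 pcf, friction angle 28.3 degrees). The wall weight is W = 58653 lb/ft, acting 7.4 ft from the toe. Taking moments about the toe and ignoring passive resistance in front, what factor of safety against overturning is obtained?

K_a = tan²(45° − 28.3°/2) = 0.3568.
P_a = ½K_aγH² = 0.5×0.3568×112.4×26.6² = 14190 lb/ft, acting at H/3 = 8.867 ft above the base.
Overturning moment M_o = P_a × H/3 = 14190 × 8.867 = 125800.
Resisting moment M_r = W × 7.4 = 58653 × 7.4 = 434000.
FS_overturning = M_r/M_o = 434000/125800 = 3.450.

3.45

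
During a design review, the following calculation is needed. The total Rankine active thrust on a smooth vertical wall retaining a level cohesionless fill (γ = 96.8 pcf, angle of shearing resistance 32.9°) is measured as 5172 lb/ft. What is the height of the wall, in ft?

19.0 ft

K_a = 0.2960. P_a = ½ K_a γ H² ⇒ H = √(2P_a/(K_a γ)).
H = √(2×5172/(0.2960×96.8)) = 19.00 ft.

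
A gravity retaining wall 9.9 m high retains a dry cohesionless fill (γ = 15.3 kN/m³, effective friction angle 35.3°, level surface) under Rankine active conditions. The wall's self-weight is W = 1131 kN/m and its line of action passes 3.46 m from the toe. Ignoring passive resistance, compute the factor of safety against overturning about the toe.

5.91

K_a = tan²(45° − 35.3°/2) = 0.2675.
P_a = ½K_aγH² = 0.5×0.2675×15.3×9.9² = 200.6 kN/m, acting at H/3 = 3.300 m above the base.
Overturning moment M_o = P_a × H/3 = 200.6 × 3.300 = 662.0.
Resisting moment M_r = W × 3.46 = 1131 × 3.46 = 3913.
FS_overturning = M_r/M_o = 3913/662.0 = 5.912.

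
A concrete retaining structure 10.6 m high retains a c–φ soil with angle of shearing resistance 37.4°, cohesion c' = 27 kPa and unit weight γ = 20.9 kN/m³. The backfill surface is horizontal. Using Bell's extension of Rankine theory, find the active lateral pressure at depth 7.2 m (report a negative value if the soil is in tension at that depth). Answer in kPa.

K_a = (1 − sin φ)/(1 + sin φ) = 0.2443.
σ_a = K_a γ z − 2c√K_a = 0.2443×20.9×7.2 − 2×27×0.4942 = 10.07 kPa.

10.1 kPa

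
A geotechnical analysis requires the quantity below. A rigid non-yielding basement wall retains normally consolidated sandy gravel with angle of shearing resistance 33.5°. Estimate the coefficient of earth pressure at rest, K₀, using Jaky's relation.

0.448

K₀ = 1 − sin φ' = 1 − sin 33.5° = 0.4481.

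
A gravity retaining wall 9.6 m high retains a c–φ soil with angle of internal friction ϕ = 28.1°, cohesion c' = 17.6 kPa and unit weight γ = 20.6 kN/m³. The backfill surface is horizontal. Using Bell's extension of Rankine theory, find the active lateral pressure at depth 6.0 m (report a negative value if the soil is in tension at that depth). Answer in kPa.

K_a = (1 − sin φ)/(1 + sin φ) = 0.3596.
σ_a = K_a γ z − 2c√K_a = 0.3596×20.6×6.0 − 2×17.6×0.5997 = 23.34 kPa.

23.3 kPa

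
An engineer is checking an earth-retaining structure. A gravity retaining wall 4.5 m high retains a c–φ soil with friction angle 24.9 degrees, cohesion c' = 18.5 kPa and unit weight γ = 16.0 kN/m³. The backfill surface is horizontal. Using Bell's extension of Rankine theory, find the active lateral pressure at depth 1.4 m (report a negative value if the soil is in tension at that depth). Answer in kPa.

-14.5 kPa

K_a = (1 − sin φ)/(1 + sin φ) = 0.4074.
σ_a = K_a γ z − 2c√K_a = 0.4074×16.0×1.4 − 2×18.5×0.6383 = -14.49 kPa.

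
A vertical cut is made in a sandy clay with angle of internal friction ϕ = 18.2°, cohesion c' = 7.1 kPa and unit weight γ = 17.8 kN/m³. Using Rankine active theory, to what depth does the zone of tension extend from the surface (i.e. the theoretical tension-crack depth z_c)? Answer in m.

1.10 m

K_a = tan²(45° − 18.2°/2) = 0.5240; √K_a = 0.7239.
The active pressure is zero where K_a γ z = 2c√K_a, so z_c = 2c/(γ√K_a) = 2×7.1/(17.8×0.7239) = 1.102 m.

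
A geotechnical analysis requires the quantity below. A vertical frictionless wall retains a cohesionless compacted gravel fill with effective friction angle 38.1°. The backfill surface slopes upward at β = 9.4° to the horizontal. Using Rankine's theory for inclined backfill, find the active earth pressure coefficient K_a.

K_a = cos β · (cos β − √(cos²β − cos²φ)) / (cos β + √(cos²β − cos²φ)).
cos β = 0.9866, cos φ = 0.7869, √(cos²β − cos²φ) = 0.5950.
K_a = 0.9866 × (0.9866 − 0.5950)/(0.9866 + 0.5950) = 0.2442.

0.244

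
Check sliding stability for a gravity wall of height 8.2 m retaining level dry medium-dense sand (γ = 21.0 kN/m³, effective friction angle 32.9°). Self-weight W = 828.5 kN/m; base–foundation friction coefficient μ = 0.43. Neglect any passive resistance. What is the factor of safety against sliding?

1.70

K_a = tan²(45° − 32.9°/2) = 0.2960.
P_a = ½K_aγH² = 0.5×0.2960×21.0×8.2² = 209.0 kN/m, acting at H/3 = 2.733 m above the base.
FS_sliding = μW / P_a = 0.43×828.5 / 209.0 = 1.705.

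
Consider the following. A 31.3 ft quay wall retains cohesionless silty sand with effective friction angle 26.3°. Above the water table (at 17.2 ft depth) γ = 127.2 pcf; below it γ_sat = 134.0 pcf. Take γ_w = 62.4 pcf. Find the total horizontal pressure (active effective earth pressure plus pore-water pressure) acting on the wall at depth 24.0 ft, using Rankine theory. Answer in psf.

1460 psf

K_a = (1 − sin φ)/(1 + sin φ) = 0.3859.
γ' = 134.0 − 62.4 = 71.60 pcf.
Effective vertical stress at 24.0 ft: σ'_v = 127.2×17.2 + 71.60×6.80 = 2675 psf.
σ'_h = K_a σ'_v = 0.3859 × 2675 = 1032 psf; u = γ_w × 6.80 = 424.3 psf.
Total σ_h = 1032 + 424.3 = 1457 psf.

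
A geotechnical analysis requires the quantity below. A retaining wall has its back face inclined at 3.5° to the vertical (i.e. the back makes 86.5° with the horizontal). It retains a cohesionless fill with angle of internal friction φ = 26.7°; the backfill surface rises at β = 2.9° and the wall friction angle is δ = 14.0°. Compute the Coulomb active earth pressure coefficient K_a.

0.382

K_a = sin²(α+φ) / [sin²α · sin(α−δ) · (1 + √{sin(φ+δ)sin(φ−β) / (sin(α−δ)sin(α+β))})²].
With α = 86.5°, φ = 26.7°, δ = 14.0°, β = 2.9°: K_a = 0.3822.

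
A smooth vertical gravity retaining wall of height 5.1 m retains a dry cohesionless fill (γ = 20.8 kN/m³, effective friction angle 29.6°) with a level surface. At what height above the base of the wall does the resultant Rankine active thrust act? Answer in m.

1.70 m

K_a = 0.3387.
The pressure distribution is triangular, so the resultant acts at H/3 above the base = 5.1/3 = 1.700 m.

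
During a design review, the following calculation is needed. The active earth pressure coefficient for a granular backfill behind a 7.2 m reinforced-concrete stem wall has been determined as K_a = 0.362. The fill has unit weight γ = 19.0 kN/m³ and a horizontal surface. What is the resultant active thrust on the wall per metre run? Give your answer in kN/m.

178 kN/m

P = ½ K_a γ H² = 0.5 × 0.362 × 19.0 × 7.2² = 178.3 kN/m.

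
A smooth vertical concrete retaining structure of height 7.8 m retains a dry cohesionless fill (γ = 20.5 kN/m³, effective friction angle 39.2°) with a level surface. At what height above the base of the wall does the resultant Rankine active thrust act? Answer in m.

K_a = 0.2255.
The pressure distribution is triangular, so the resultant acts at H/3 above the base = 7.8/3 = 2.600 m.

2.60 m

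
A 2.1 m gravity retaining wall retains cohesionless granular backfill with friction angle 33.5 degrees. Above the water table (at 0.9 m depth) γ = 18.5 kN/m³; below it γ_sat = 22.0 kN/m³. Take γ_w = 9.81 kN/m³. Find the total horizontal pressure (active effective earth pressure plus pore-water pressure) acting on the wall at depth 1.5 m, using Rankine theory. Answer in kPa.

K_a = (1 − sin φ)/(1 + sin φ) = 0.2887.
γ' = 22.0 − 9.81 = 12.19 kN/m³.
Effective vertical stress at 1.5 m: σ'_v = 18.5×0.9 + 12.19×0.600 = 23.96 kPa.
σ'_h = K_a σ'_v = 0.2887 × 23.96 = 6.919 kPa; u = γ_w × 0.600 = 5.886 kPa.
Total σ_h = 6.919 + 5.886 = 12.80 kPa.

12.8 kPa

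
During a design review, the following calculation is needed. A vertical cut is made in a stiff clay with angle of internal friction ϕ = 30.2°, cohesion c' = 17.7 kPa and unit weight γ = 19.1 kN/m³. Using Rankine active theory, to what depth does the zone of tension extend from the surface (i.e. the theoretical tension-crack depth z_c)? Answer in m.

K_a = tan²(45° − 30.2°/2) = 0.3307; √K_a = 0.5750.
The active pressure is zero where K_a γ z = 2c√K_a, so z_c = 2c/(γ√K_a) = 2×17.7/(19.1×0.5750) = 3.223 m.

3.22 m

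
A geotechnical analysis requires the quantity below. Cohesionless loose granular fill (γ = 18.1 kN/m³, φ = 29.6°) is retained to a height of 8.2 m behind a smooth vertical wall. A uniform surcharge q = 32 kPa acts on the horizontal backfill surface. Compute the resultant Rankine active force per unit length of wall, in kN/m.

K_a = tan²(45° − φ/2) = 0.3387.
Soil triangle: ½ K_a γ H² = 0.5×0.3387×18.1×8.2² = 206.1 kN/m.
Surcharge rectangle: K_a q H = 0.3387×32×8.2 = 88.89 kN/m.
Total = 206.1 + 88.89 = 295.0 kN/m.

295 kN/m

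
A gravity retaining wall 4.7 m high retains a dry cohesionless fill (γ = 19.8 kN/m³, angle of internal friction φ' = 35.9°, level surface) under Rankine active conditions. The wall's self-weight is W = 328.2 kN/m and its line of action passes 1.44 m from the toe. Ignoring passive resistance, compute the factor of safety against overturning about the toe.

5.29

K_a = tan²(45° − 35.9°/2) = 0.2607.
P_a = ½K_aγH² = 0.5×0.2607×19.8×4.7² = 57.02 kN/m, acting at H/3 = 1.567 m above the base.
Overturning moment M_o = P_a × H/3 = 57.02 × 1.567 = 89.33.
Resisting moment M_r = W × 1.44 = 328.2 × 1.44 = 472.6.
FS_overturning = M_r/M_o = 472.6/89.33 = 5.290.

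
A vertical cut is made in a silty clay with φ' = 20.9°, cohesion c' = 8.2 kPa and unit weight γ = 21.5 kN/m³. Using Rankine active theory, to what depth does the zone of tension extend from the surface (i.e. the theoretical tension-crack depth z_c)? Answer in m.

1.11 m

K_a = tan²(45° − 20.9°/2) = 0.4741; √K_a = 0.6886.
The active pressure is zero where K_a γ z = 2c√K_a, so z_c = 2c/(γ√K_a) = 2×8.2/(21.5×0.6886) = 1.108 m.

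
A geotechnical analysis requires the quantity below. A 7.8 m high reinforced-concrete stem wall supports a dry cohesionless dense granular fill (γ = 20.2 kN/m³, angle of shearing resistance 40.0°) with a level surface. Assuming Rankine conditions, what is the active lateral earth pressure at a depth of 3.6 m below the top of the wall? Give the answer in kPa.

K_a = (1 − sin φ)/(1 + sin φ) = 0.2174.
σ_h = K_a γ z = 0.2174 × 20.2 × 3.6 = 15.81 kPa.

15.8 kPa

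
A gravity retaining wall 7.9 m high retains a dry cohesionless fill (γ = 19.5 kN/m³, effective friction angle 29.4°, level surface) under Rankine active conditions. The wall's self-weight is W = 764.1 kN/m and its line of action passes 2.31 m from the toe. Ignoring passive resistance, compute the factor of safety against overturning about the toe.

3.23

K_a = tan²(45° − 29.4°/2) = 0.3415.
P_a = ½K_aγH² = 0.5×0.3415×19.5×7.9² = 207.8 kN/m, acting at H/3 = 2.633 m above the base.
Overturning moment M_o = P_a × H/3 = 207.8 × 2.633 = 547.2.
Resisting moment M_r = W × 2.31 = 764.1 × 2.31 = 1765.
FS_overturning = M_r/M_o = 1765/547.2 = 3.226.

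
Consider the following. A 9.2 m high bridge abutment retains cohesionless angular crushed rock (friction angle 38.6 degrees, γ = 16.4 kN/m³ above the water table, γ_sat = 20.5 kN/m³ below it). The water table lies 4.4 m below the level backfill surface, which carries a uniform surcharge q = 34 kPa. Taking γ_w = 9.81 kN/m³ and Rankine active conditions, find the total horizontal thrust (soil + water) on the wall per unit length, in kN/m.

331 kN/m

K_a = tan²(45° − φ/2) = 0.2316.
γ' = 20.5 − 9.81 = 10.69 kN/m³. h₂ = H − d_w = 4.8 m.
σ'_h: at surface K_a·q = 7.875; at WT K_a(q+γd_w) = 24.59; at base K_a(q+γd_w+γ'h₂) = 36.47 kPa.
P₁ = ½(7.875+24.59)×4.4 = 71.42; P₂ = ½(24.59+36.47)×4.8 = 146.5; P_w = ½γ_w h₂² = 113.0.
Total = 71.42+146.5+113.0 = 331.0 kN/m.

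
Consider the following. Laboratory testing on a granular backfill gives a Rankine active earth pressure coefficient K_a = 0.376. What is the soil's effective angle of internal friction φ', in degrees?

K_a = tan²(45° − φ/2) ⇒ 45° − φ/2 = arctan(√0.376) = 31.52°.
φ = 2(45° − 31.52°) = 26.97°.

27.0°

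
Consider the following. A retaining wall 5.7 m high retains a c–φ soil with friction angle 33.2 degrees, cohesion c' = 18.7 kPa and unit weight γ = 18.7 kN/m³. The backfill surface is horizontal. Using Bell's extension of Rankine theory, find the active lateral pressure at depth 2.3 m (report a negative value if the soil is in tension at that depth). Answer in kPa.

K_a = (1 − sin φ)/(1 + sin φ) = 0.2924.
σ_a = K_a γ z − 2c√K_a = 0.2924×18.7×2.3 − 2×18.7×0.5407 = -7.648 kPa.

-7.65 kPa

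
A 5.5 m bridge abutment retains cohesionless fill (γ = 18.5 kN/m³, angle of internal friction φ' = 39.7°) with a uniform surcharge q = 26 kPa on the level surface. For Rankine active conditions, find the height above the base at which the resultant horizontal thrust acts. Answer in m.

2.14 m

K_a = 0.2204.
Triangular part P₁ = ½K_aγH² = 61.68 at H/3 = 1.833 m; rectangular part P₂ = K_a q H = 31.52 at H/2 = 2.750 m.
ȳ = (P₁·1.833 + P₂·2.750)/(P₁+P₂) = 2.143 m.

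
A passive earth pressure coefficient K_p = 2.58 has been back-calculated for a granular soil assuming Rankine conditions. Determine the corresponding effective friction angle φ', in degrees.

K_p = (1+sin φ)/(1−sin φ) ⇒ sin φ = (K_p − 1)/(K_p + 1) = 0.4413.
φ = arcsin(0.4413) = 26.19°.

26.2°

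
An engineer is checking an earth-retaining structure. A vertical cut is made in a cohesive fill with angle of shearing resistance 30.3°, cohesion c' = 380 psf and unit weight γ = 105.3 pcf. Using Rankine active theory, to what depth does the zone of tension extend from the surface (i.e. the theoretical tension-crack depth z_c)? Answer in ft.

12.6 ft

K_a = tan²(45° − 30.3°/2) = 0.3293; √K_a = 0.5739.
The active pressure is zero where K_a γ z = 2c√K_a, so z_c = 2c/(γ√K_a) = 2×380/(105.3×0.5739) = 12.58 ft.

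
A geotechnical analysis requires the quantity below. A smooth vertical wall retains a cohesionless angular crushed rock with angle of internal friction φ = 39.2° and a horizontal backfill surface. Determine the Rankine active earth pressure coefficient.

K_a = (1 − sin φ)/(1 + sin φ) = (1 − sin 39.2°)/(1 + sin 39.2°) = 0.2255.

0.225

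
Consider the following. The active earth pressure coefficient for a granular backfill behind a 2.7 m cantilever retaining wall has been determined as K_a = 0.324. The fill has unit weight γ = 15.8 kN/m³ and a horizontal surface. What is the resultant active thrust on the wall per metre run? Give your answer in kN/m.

18.7 kN/m

P = ½ K_a γ H² = 0.5 × 0.324 × 15.8 × 2.7² = 18.66 kN/m.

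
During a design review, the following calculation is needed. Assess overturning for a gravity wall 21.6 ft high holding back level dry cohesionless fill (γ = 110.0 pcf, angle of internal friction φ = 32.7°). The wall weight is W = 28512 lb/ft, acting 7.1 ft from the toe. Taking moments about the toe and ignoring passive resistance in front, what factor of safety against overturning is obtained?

3.67

K_a = tan²(45° − 32.7°/2) = 0.2985.
P_a = ½K_aγH² = 0.5×0.2985×110.0×21.6² = 7660 lb/ft, acting at H/3 = 7.200 ft above the base.
Overturning moment M_o = P_a × H/3 = 7660 × 7.200 = 55150.
Resisting moment M_r = W × 7.1 = 28512 × 7.1 = 202400.
FS_overturning = M_r/M_o = 202400/55150 = 3.671.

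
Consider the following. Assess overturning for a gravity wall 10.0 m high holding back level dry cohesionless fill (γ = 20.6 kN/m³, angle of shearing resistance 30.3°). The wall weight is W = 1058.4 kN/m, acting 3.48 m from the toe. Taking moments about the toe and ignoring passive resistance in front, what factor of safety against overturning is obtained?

3.26

K_a = tan²(45° − 30.3°/2) = 0.3293.
P_a = ½K_aγH² = 0.5×0.3293×20.6×10.0² = 339.2 kN/m, acting at H/3 = 3.333 m above the base.
Overturning moment M_o = P_a × H/3 = 339.2 × 3.333 = 1131.
Resisting moment M_r = W × 3.48 = 1058.4 × 3.48 = 3683.
FS_overturning = M_r/M_o = 3683/1131 = 3.258.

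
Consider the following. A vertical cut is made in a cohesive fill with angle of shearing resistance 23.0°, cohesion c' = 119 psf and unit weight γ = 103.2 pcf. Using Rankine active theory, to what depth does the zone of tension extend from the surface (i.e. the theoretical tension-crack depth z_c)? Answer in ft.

3.48 ft

K_a = tan²(45° − 23.0°/2) = 0.4381; √K_a = 0.6619.
The active pressure is zero where K_a γ z = 2c√K_a, so z_c = 2c/(γ√K_a) = 2×119/(103.2×0.6619) = 3.484 ft.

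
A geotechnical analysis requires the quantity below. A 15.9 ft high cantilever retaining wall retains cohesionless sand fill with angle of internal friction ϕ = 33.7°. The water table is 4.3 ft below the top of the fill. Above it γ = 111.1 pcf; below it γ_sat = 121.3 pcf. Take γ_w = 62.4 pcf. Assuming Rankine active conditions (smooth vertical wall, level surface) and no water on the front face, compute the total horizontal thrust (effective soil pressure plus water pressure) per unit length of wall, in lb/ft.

K_a = tan²(45° − φ/2) = 0.2863.
γ' = 121.3 − 62.4 = 58.90 pcf. Depth below WT = 11.6 ft.
σ'_h at WT = K_a γ d_w = 136.8 psf; at base = 136.8 + K_a γ' × 11.6 = 332.4 psf.
P₁ (0–4.3 ft) = ½×136.8×4.3 = 294.1. P₂ (4.3–15.9 ft) = ½(136.8+332.4)×11.6 = 2721.
P_w = ½ γ_w h₂² = 0.5×62.4×11.6² = 4198. Total = 294.1+2721+4198 = 7213 lb/ft.

7210 lb/ft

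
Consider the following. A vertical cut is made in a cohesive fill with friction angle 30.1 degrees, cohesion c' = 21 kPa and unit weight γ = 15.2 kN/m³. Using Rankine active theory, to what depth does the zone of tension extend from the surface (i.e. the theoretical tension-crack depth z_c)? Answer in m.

K_a = tan²(45° − 30.1°/2) = 0.3320; √K_a = 0.5762.
The active pressure is zero where K_a γ z = 2c√K_a, so z_c = 2c/(γ√K_a) = 2×21/(15.2×0.5762) = 4.796 m.

4.80 m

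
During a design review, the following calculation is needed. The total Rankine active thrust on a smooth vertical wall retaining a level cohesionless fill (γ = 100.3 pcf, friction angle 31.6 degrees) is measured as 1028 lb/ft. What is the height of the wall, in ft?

8.10 ft

K_a = 0.3123. P_a = ½ K_a γ H² ⇒ H = √(2P_a/(K_a γ)).
H = √(2×1028/(0.3123×100.3)) = 8.101 ft.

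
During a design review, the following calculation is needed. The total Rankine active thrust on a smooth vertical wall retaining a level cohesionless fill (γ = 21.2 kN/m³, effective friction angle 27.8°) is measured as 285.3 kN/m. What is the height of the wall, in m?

8.60 m

K_a = 0.3639. P_a = ½ K_a γ H² ⇒ H = √(2P_a/(K_a γ)).
H = √(2×285.3/(0.3639×21.2)) = 8.600 m.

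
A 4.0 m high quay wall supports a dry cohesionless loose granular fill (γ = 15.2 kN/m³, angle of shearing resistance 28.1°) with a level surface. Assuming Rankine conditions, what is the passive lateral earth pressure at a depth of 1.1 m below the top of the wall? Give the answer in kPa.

K_p = (1 + sin φ)/(1 − sin φ) = 2.781.
σ_h = K_p γ z = 2.781 × 15.2 × 1.1 = 46.50 kPa.

46.5 kPa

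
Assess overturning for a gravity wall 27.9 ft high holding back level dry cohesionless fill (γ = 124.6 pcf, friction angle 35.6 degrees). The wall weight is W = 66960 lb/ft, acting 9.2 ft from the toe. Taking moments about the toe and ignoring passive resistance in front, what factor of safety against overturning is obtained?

K_a = tan²(45° − 35.6°/2) = 0.2641.
P_a = ½K_aγH² = 0.5×0.2641×124.6×27.9² = 12810 lb/ft, acting at H/3 = 9.300 ft above the base.
Overturning moment M_o = P_a × H/3 = 12810 × 9.300 = 119100.
Resisting moment M_r = W × 9.2 = 66960 × 9.2 = 616000.
FS_overturning = M_r/M_o = 616000/119100 = 5.171.

5.17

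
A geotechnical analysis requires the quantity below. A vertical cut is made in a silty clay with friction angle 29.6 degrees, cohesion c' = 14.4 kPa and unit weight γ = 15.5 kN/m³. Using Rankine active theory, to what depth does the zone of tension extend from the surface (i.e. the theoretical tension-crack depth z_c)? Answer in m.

K_a = tan²(45° − 29.6°/2) = 0.3387; √K_a = 0.5820.
The active pressure is zero where K_a γ z = 2c√K_a, so z_c = 2c/(γ√K_a) = 2×14.4/(15.5×0.5820) = 3.192 m.

3.19 m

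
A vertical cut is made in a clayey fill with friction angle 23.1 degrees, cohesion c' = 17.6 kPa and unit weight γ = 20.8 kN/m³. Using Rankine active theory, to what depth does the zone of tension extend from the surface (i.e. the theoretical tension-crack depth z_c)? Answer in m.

2.56 m

K_a = tan²(45° − 23.1°/2) = 0.4364; √K_a = 0.6606.
The active pressure is zero where K_a γ z = 2c√K_a, so z_c = 2c/(γ√K_a) = 2×17.6/(20.8×0.6606) = 2.562 m.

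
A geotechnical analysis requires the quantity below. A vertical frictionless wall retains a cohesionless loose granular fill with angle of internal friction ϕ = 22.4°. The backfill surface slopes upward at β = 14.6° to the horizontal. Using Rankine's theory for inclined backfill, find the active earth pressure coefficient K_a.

K_a = cos β · (cos β − √(cos²β − cos²φ)) / (cos β + √(cos²β − cos²φ)).
cos β = 0.9677, cos φ = 0.9245, √(cos²β − cos²φ) = 0.2858.
K_a = 0.9677 × (0.9677 − 0.2858)/(0.9677 + 0.2858) = 0.5264.

0.526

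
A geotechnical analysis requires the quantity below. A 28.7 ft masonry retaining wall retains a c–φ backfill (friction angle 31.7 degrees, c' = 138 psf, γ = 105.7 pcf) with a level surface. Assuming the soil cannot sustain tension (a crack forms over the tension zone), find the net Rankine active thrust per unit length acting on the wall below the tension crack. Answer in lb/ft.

K_a = 0.3111; √K_a = 0.5577.
Tension-crack depth z_c = 2c/(γ√K_a) = 2×138/(105.7×0.5577) = 4.682 ft.
σ_a at base = K_a γ H − 2c√K_a = 0.3111×105.7×28.7 − 2×138×0.5577 = 789.7 psf.
P_a = ½ × 789.7 × (H − z_c) = 0.5×789.7×24.02 = 9484 lb/ft.

9480 lb/ft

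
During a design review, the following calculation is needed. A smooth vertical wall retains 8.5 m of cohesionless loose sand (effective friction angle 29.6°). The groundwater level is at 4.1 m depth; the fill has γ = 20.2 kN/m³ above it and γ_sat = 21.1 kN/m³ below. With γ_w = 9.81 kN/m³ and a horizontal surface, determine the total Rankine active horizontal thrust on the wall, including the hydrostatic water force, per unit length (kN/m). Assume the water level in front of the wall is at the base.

K_a = tan²(45° − φ/2) = 0.3387.
γ' = 21.1 − 9.81 = 11.29 kN/m³. Depth below WT = 4.4 m.
σ'_h at WT = K_a γ d_w = 28.05 kPa; at base = 28.05 + K_a γ' × 4.4 = 44.88 kPa.
P₁ (0–4.1 m) = ½×28.05×4.1 = 57.51. P₂ (4.1–8.5 m) = ½(28.05+44.88)×4.4 = 160.5.
P_w = ½ γ_w h₂² = 0.5×9.81×4.4² = 94.96. Total = 57.51+160.5+94.96 = 312.9 kN/m.

313 kN/m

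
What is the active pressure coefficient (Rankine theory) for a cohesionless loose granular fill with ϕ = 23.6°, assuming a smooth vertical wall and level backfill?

0.428

K_a = (1 − sin φ)/(1 + sin φ) = (1 − sin 23.6°)/(1 + sin 23.6°) = 0.4282.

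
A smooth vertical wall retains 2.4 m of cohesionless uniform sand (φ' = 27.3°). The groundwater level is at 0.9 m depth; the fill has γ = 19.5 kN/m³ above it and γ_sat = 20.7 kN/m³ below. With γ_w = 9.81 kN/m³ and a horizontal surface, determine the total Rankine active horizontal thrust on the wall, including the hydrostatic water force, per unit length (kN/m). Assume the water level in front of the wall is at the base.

K_a = tan²(45° − φ/2) = 0.3711.
γ' = 20.7 − 9.81 = 10.89 kN/m³. Depth below WT = 1.5 m.
σ'_h at WT = K_a γ d_w = 6.513 kPa; at base = 6.513 + K_a γ' × 1.5 = 12.58 kPa.
P₁ (0–0.9 m) = ½×6.513×0.9 = 2.931. P₂ (0.9–2.4 m) = ½(6.513+12.58)×1.5 = 14.32.
P_w = ½ γ_w h₂² = 0.5×9.81×1.5² = 11.04. Total = 2.931+14.32+11.04 = 28.28 kN/m.

28.3 kN/m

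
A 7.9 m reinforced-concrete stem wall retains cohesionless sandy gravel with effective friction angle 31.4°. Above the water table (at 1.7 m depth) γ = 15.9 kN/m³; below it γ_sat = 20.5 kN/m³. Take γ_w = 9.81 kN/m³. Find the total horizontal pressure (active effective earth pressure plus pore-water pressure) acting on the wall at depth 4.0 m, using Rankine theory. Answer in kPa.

K_a = (1 − sin φ)/(1 + sin φ) = 0.3149.
γ' = 20.5 − 9.81 = 10.69 kN/m³.
Effective vertical stress at 4.0 m: σ'_v = 15.9×1.7 + 10.69×2.30 = 51.62 kPa.
σ'_h = K_a σ'_v = 0.3149 × 51.62 = 16.26 kPa; u = γ_w × 2.30 = 22.56 kPa.
Total σ_h = 16.26 + 22.56 = 38.82 kPa.

38.8 kPa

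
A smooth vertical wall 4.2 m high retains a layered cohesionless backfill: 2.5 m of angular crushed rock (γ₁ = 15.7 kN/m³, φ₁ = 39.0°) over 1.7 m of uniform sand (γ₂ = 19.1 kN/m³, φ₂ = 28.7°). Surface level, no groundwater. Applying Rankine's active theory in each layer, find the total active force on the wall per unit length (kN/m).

K_a1 = tan²(45°−39.0°/2) = 0.2275; K_a2 = tan²(45°−28.7°/2) = 0.3511.
Layer 1: σ at base = K_a1 γ₁ h₁ = 8.930 kPa; P₁ = ½×8.930×2.5 = 11.16.
Layer 2: σ_v at top = γ₁h₁ = 39.25; σ_h top = K_a2×39.25 = 13.78; σ_h base = K_a2×(39.25+19.1×1.7) = 25.18.
P₂ = ½(13.78+25.18)×1.7 = 33.12. Total P_a = 11.16+33.12 = 44.28 kN/m.

44.3 kN/m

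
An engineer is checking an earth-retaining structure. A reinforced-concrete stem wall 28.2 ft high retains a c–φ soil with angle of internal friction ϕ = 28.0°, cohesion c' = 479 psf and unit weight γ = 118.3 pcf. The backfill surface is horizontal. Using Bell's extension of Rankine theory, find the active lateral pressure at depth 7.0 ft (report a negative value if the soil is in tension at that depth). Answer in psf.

-277 psf

K_a = (1 − sin φ)/(1 + sin φ) = 0.3610.
σ_a = K_a γ z − 2c√K_a = 0.3610×118.3×7.0 − 2×479×0.6009 = -276.7 psf.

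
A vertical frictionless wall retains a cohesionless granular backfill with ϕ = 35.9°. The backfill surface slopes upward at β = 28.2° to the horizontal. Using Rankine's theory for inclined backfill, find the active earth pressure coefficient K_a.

0.383

K_a = cos β · (cos β − √(cos²β − cos²φ)) / (cos β + √(cos²β − cos²φ)).
cos β = 0.8813, cos φ = 0.8100, √(cos²β − cos²φ) = 0.3472.
K_a = 0.8813 × (0.8813 − 0.3472)/(0.8813 + 0.3472) = 0.3832.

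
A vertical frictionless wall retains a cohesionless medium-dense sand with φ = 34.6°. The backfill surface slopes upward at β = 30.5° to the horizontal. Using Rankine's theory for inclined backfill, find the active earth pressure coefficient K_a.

K_a = cos β · (cos β − √(cos²β − cos²φ)) / (cos β + √(cos²β − cos²φ)).
cos β = 0.8616, cos φ = 0.8231, √(cos²β − cos²φ) = 0.2547.
K_a = 0.8616 × (0.8616 − 0.2547)/(0.8616 + 0.2547) = 0.4685.

0.469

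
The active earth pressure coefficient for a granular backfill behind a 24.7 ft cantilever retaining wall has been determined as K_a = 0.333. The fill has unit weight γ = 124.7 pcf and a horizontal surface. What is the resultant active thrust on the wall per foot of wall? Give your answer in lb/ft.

12700 lb/ft

P = ½ K_a γ H² = 0.5 × 0.333 × 124.7 × 24.7² = 12670 lb/ft.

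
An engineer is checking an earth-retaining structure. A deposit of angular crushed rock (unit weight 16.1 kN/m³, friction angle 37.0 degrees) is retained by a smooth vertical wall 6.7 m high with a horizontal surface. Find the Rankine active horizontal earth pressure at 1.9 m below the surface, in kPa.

7.60 kPa

K_a = (1 − sin φ)/(1 + sin φ) = 0.2486.
σ_h = K_a γ z = 0.2486 × 16.1 × 1.9 = 7.604 kPa.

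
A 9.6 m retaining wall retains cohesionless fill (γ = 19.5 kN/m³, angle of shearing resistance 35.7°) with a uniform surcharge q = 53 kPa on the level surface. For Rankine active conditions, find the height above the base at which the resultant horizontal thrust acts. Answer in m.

K_a = 0.2630.
Triangular part P₁ = ½K_aγH² = 236.3 at H/3 = 3.200 m; rectangular part P₂ = K_a q H = 133.8 at H/2 = 4.800 m.
ȳ = (P₁·3.200 + P₂·4.800)/(P₁+P₂) = 3.778 m.

3.78 m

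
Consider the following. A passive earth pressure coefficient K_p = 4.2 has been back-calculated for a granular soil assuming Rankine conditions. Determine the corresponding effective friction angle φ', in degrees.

K_p = (1+sin φ)/(1−sin φ) ⇒ sin φ = (K_p − 1)/(K_p + 1) = 0.6154.
φ = arcsin(0.6154) = 37.98°.

38.0°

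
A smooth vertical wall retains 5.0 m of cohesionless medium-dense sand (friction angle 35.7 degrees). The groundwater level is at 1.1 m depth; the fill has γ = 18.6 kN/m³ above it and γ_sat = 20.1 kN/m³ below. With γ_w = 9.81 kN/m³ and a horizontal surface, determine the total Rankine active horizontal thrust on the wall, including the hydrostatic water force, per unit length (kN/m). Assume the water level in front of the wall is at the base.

K_a = tan²(45° − φ/2) = 0.2630.
γ' = 20.1 − 9.81 = 10.29 kN/m³. Depth below WT = 3.9 m.
σ'_h at WT = K_a γ d_w = 5.381 kPa; at base = 5.381 + K_a γ' × 3.9 = 15.93 kPa.
P₁ (0–1.1 m) = ½×5.381×1.1 = 2.959. P₂ (1.1–5.0 m) = ½(5.381+15.93)×3.9 = 41.57.
P_w = ½ γ_w h₂² = 0.5×9.81×3.9² = 74.61. Total = 2.959+41.57+74.61 = 119.1 kN/m.

119 kN/m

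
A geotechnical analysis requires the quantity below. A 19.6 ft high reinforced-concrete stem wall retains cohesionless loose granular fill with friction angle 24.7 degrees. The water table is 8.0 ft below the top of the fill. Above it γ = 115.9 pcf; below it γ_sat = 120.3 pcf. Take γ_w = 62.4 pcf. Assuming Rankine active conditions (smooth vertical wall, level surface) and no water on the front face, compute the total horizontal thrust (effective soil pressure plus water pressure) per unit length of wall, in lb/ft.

K_a = tan²(45° − φ/2) = 0.4106.
γ' = 120.3 − 62.4 = 57.90 pcf. Depth below WT = 11.6 ft.
σ'_h at WT = K_a γ d_w = 380.7 psf; at base = 380.7 + K_a γ' × 11.6 = 656.4 psf.
P₁ (0–8.0 ft) = ½×380.7×8.0 = 1523. P₂ (8.0–19.6 ft) = ½(380.7+656.4)×11.6 = 6015.
P_w = ½ γ_w h₂² = 0.5×62.4×11.6² = 4198. Total = 1523+6015+4198 = 11740 lb/ft.

11700 lb/ft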